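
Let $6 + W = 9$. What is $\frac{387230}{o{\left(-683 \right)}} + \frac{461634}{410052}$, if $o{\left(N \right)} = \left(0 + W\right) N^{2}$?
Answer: $\frac{134137664173}{95642373714} \approx 1.4025$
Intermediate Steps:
$W = 3$ ($W = -6 + 9 = 3$)
$o{\left(N \right)} = 3 N^{2}$ ($o{\left(N \right)} = \left(0 + 3\right) N^{2} = 3 N^{2}$)
$\frac{387230}{o{\left(-683 \right)}} + \frac{461634}{410052} = \frac{387230}{3 \left(-683\right)^{2}} + \frac{461634}{410052} = \frac{387230}{3 \cdot 466489} + 461634 \cdot \frac{1}{410052} = \frac{387230}{1399467} + \frac{76939}{68342} = \frac{134137664173}{95642373714}$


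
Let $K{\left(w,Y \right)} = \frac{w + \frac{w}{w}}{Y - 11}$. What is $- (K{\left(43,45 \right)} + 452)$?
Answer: $- \frac{7706}{17} \approx -453.29$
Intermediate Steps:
$K{\left(w,Y \right)} = \frac{1 + w}{-11 + Y}$ ($K{\left(w,Y \right)} = \frac{w + 1}{-11 + Y} = \frac{1 + w}{-11 + Y}$)
$- (K{\left(43,45 \right)} + 452) = - (\frac{1 + 43}{-11 + 45} + 452) = - (\frac{1}{34} \cdot 44 + 452) = - (\frac{22}{17} + 452) = \left(-1\right) \frac{7706}{17} = - \frac{7706}{17}$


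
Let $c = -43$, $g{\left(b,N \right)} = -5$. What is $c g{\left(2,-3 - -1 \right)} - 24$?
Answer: $191$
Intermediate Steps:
$c g{\left(2,-3 - -1 \right)} - 24 = \left(-43\right) \left(-5\right) - 24 = 215 - 24 = 191$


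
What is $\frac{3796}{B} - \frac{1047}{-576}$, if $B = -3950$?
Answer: $\frac{324859}{379200} \approx 0.8567$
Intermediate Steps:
$\frac{3796}{B} - \frac{1047}{-576} = \frac{3796}{-3950} - \frac{1047}{-576} = 3796 \left(- \frac{1}{3950}\right) - - \frac{349}{192} = - \frac{1898}{1975} + \frac{349}{192} = \frac{324859}{379200}$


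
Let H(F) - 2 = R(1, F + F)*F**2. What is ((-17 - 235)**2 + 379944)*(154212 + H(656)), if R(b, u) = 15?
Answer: 2930860467792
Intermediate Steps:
H(F) = 2 + 15*F**2
((-17 - 235)**2 + 379944)*(154212 + H(656)) = ((-17 - 235)**2 + 379944)*(154212 + (2 + 15*656**2)) = ((-252)**2 + 379944)*(154212 + (2 + 15*430336)) = (63504 + 379944)*(154212 + (2 + 6455040)) = 443448*(154212 + 6455042) = 443448*6609254 = 2930860467792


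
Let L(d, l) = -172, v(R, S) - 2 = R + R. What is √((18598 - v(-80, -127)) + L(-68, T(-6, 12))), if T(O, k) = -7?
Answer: 2*√4646 ≈ 136.32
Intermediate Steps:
v(R, S) = 2 + 2*R (v(R, S) = 2 + (R + R) = 2 + 2*R)
√((18598 - v(-80, -127)) + L(-68, T(-6, 12))) = √((18598 - (2 + 2*(-80))) - 172) = √((18598 - (2 - 160)) - 172) = √((18598 - 1*(-158)) - 172) = √((18598 + 158) - 172) = √(18756 - 172) = √18584 = 2*√4646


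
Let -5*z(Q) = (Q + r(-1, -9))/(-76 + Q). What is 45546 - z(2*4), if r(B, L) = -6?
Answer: 7742819/170 ≈ 45546.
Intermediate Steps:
z(Q) = -(-6 + Q)/(5*(-76 + Q)) (z(Q) = -(Q - 6)/(5*(-76 + Q)) = -(-6 + Q)/(5*(-76 + Q)))
45546 - z(2*4) = 45546 - (6 - 2*4)/(5*(-76 + 2*4)) = 45546 - (6 - 1*8)/(5*(-76 + 8)) = 45546 - (6 - 8)/(5*(-68)) = 45546 - (-1)*(-2)/(5*68) = 45546 - 1*1/170 = 45546 - 1/170 = 7742819/170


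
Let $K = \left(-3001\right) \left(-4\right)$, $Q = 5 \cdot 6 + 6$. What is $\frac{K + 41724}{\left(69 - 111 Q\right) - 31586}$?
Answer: $- \frac{53728}{35513} \approx -1.5129$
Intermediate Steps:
$Q = 36$ ($Q = 30 + 6 = 36$)
$K = 12004$
$\frac{K + 41724}{\left(69 - 111 Q\right) - 31586} = \frac{12004 + 41724}{\left(69 - 3996\right) - 31586} = \frac{53728}{\left(69 - 3996\right) - 31586} = \frac{53728}{-3927 - 31586} = \frac{53728}{-35513} = 53728 \left(- \frac{1}{35513}\right) = - \frac{53728}{35513}$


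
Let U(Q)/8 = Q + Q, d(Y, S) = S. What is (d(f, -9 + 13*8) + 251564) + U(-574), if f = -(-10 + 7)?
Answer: 242475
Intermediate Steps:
f = 3 (f = -1*(-3) = 3)
U(Q) = 16*Q (U(Q) = 8*(Q + Q) = 8*(2*Q) = 16*Q)
(d(f, -9 + 13*8) + 251564) + U(-574) = ((-9 + 13*8) + 251564) + 16*(-574) = ((-9 + 104) + 251564) - 9184 = (95 + 251564) - 9184 = 251659 - 9184 = 242475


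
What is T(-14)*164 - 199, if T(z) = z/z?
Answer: -35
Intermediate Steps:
T(z) = 1
T(-14)*164 - 199 = 1*164 - 199 = 164 - 199 = -35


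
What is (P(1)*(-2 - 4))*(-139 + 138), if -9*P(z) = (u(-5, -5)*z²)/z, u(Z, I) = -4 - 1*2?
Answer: 4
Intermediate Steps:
u(Z, I) = -6 (u(Z, I) = -4 - 2 = -6)
P(z) = 2*z/3 (P(z) = -(-6*z²)/(9*z) = -(-2)*z/3 = 2*z/3)
(P(1)*(-2 - 4))*(-139 + 138) = (((⅔)*1)*(-2 - 4))*(-139 + 138) = ((⅔)*(-6))*(-1) = -4*(-1) = 4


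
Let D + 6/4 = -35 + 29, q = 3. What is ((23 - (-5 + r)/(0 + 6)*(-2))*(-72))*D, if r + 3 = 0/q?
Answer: 10980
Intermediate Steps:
D = -15/2 (D = -3/2 + (-35 + 29) = -3/2 - 6 = -15/2 ≈ -7.5000)
r = -3 (r = -3 + 0/3 = -3 + 0*(1/3) = -3 + 0 = -3)
((23 - (-5 + r)/(0 + 6)*(-2))*(-72))*D = ((23 - (-5 - 3)/(0 + 6)*(-2))*(-72))*(-15/2) = ((23 - (-8/6)*(-2))*(-72))*(-15/2) = ((23 - (-8*1/6)*(-2))*(-72))*(-15/2) = ((23 - (-4)*(-2)/3)*(-72))*(-15/2) = ((23 - 1*8/3)*(-72))*(-15/2) = ((23 - 8/3)*(-72))*(-15/2) = ((61/3)*(-72))*(-15/2) = -1464*(-15/2) = 10980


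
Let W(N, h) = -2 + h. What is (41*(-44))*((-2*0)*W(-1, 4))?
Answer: 0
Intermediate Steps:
(41*(-44))*((-2*0)*W(-1, 4)) = (41*(-44))*((-2*0)*(-2 + 4)) = -0*2 = -1804*0 = 0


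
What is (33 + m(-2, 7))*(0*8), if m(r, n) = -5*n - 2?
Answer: 0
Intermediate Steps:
m(r, n) = -2 - 5*n
(33 + m(-2, 7))*(0*8) = (33 + (-2 - 5*7))*(0*8) = (33 + (-2 - 35))*0 = (33 - 37)*0 = -4*0 = 0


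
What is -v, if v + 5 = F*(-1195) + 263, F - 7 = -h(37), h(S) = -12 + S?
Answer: -21768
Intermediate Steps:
F = -18 (F = 7 - (-12 + 37) = 7 - 1*25 = 7 - 25 = -18)
v = 21768 (v = -5 + (-18*(-1195) + 263) = -5 + (21510 + 263) = -5 + 21773 = 21768)
-v = -1*21768 = -21768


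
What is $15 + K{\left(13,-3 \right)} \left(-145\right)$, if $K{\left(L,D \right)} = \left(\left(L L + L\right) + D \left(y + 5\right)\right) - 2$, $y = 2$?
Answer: $-23040$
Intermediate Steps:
$K{\left(L,D \right)} = -2 + L + L^{2} + 7 D$ ($K{\left(L,D \right)} = \left(\left(L L + L\right) + D \left(2 + 5\right)\right) - 2 = \left(\left(L^{2} + L\right) + D 7\right) - 2 = \left(\left(L + L^{2}\right) + 7 D\right) - 2 = \left(L + L^{2} + 7 D\right) - 2 = -2 + L + L^{2} + 7 D$)
$15 + K{\left(13,-3 \right)} \left(-145\right) = 15 + \left(-2 + 13 + 13^{2} + 7 \left(-3\right)\right) \left(-145\right) = 15 + \left(-2 + 13 + 169 - 21\right) \left(-145\right) = 15 + 159 \left(-145\right) = 15 - 23055 = -23040$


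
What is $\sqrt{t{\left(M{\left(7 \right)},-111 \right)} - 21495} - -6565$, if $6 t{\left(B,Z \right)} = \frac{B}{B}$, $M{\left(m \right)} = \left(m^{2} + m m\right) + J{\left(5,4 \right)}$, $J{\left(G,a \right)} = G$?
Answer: $6565 + \frac{i \sqrt{773814}}{6} \approx 6565.0 + 146.61 i$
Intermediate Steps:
$M{\left(m \right)} = 5 + 2 m^{2}$ ($M{\left(m \right)} = \left(m^{2} + m m\right) + 5 = \left(m^{2} + m^{2}\right) + 5 = 2 m^{2} + 5 = 5 + 2 m^{2}$)
$t{\left(B,Z \right)} = \frac{1}{6}$ ($t{\left(B,Z \right)} = \frac{B \frac{1}{B}}{6} = \frac{1}{6} \cdot 1 = \frac{1}{6}$)
$\sqrt{t{\left(M{\left(7 \right)},-111 \right)} - 21495} - -6565 = \sqrt{\frac{1}{6} - 21495} - -6565 = \sqrt{- \frac{128969}{6}} + 6565 = \frac{i \sqrt{773814}}{6} + 6565 = 6565 + \frac{i \sqrt{773814}}{6}$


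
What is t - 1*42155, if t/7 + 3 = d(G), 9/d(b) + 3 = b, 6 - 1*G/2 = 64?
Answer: -717001/17 ≈ -42177.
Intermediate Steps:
G = -116 (G = 12 - 2*64 = 12 - 128 = -116)
d(b) = 9/(-3 + b)
t = -366/17 (t = -21 + 7*(9/(-3 - 116)) = -21 + 7*(9/(-119)) = -21 + 7*(9*(-1/119)) = -21 + 7*(-9/119) = -21 - 9/17 = -366/17 ≈ -21.529)
t - 1*42155 = -366/17 - 1*42155 = -366/17 - 42155 = -717001/17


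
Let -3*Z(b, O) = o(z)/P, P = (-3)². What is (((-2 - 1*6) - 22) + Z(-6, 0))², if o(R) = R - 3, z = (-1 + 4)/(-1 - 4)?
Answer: 200704/225 ≈ 892.02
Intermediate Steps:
z = -⅗ (z = 3/(-5) = 3*(-⅕) = -⅗ ≈ -0.60000)
o(R) = -3 + R
P = 9
Z(b, O) = 2/15 (Z(b, O) = -(-3 - ⅗)/(3*9) = -(-6)/(5*9) = -⅓*(-⅖) = 2/15)
(((-2 - 1*6) - 22) + Z(-6, 0))² = (((-2 - 1*6) - 22) + 2/15)² = (((-2 - 6) - 22) + 2/15)² = ((-8 - 22) + 2/15)² = (-30 + 2/15)² = (-448/15)² = 200704/225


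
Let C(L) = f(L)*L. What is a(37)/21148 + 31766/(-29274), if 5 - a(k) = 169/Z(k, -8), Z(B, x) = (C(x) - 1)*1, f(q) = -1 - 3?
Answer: -43751719/40318662 ≈ -1.0851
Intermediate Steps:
f(q) = -4
C(L) = -4*L
Z(B, x) = -1 - 4*x (Z(B, x) = (-4*x - 1)*1 = (-1 - 4*x)*1 = -1 - 4*x)
a(k) = -14/31 (a(k) = 5 - 169/(-1 - 4*(-8)) = 5 - 169/(-1 + 32) = 5 - 169/31 = -14/31)
a(37)/21148 + 31766/(-29274) = -14/31/21148 + 31766/(-29274) = -14/31*1/21148 + 31766*(-1/29274) = -7/327794 - 2269/2091 = -43751719/40318662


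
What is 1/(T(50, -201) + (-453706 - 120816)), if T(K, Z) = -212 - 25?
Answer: -1/574759 ≈ -1.7399e-6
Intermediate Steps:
T(K, Z) = -237
1/(T(50, -201) + (-453706 - 120816)) = 1/(-237 + (-453706 - 120816)) = 1/(-237 - 574522) = 1/(-574759) = -1/574759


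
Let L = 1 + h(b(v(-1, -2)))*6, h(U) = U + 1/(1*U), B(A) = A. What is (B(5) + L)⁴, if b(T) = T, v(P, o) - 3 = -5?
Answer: 6561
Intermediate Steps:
v(P, o) = -2 (v(P, o) = 3 - 5 = -2)
h(U) = U + 1/U
L = -14 (L = 1 + (-2 + 1/(-2))*6 = 1 + (-2 - ½)*6 = 1 - 5/2*6 = 1 - 15 = -14)
(B(5) + L)⁴ = (5 - 14)⁴ = (-9)⁴ = 6561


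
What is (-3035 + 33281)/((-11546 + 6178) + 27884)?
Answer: 15123/11258 ≈ 1.3433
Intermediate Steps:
(-3035 + 33281)/((-11546 + 6178) + 27884) = 30246/(-5368 + 27884) = 30246/22516 = 30246*(1/22516) = 15123/11258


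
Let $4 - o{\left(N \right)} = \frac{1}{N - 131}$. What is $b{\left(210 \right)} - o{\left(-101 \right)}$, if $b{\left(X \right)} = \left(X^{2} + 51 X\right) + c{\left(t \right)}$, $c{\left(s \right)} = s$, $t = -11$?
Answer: $\frac{12712439}{232} \approx 54795.0$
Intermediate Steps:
$o{\left(N \right)} = 4 - \frac{1}{-131 + N}$ ($o{\left(N \right)} = 4 - \frac{1}{N - 131} = 4 - \frac{1}{-131 + N}$)
$b{\left(X \right)} = -11 + X^{2} + 51 X$ ($b{\left(X \right)} = \left(X^{2} + 51 X\right) - 11 = -11 + X^{2} + 51 X$)
$b{\left(210 \right)} - o{\left(-101 \right)} = \left(-11 + 210^{2} + 51 \cdot 210\right) - \frac{-525 + 4 \left(-101\right)}{-131 - 101} = \left(-11 + 44100 + 10710\right) - \frac{-525 - 404}{-232} = 54799 - \left(- \frac{1}{232}\right) \left(-929\right) = 54799 - \frac{929}{232} = \frac{12712439}{232}$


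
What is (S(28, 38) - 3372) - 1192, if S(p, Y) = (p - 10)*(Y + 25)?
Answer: -3430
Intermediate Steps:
S(p, Y) = (-10 + p)*(25 + Y)
(S(28, 38) - 3372) - 1192 = ((-250 - 10*38 + 25*28 + 38*28) - 3372) - 1192 = ((-250 - 380 + 700 + 1064) - 3372) - 1192 = (1134 - 3372) - 1192 = -2238 - 1192 = -3430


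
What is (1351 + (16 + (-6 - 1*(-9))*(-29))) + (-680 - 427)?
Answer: 173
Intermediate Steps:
(1351 + (16 + (-6 - 1*(-9))*(-29))) + (-680 - 427) = (1351 + (16 + (-6 + 9)*(-29))) - 1107 = (1351 + (16 + 3*(-29))) - 1107 = (1351 + (16 - 87)) - 1107 = (1351 - 71) - 1107 = 1280 - 1107 = 173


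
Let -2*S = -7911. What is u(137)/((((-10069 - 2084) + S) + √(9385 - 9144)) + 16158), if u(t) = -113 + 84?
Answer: -923418/253477277 + 116*√241/253477277 ≈ -0.0036359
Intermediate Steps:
S = 7911/2 (S = -½*(-7911) = 7911/2 ≈ 3955.5)
u(t) = -29
u(137)/((((-10069 - 2084) + S) + √(9385 - 9144)) + 16158) = -29/((((-10069 - 2084) + 7911/2) + √(9385 - 9144)) + 16158) = -29/(((-12153 + 7911/2) + √241) + 16158) = -29/((-16395/2 + √241) + 16158) = -29/(15921/2 + √241)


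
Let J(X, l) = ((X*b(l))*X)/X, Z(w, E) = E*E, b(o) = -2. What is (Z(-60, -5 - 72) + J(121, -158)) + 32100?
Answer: 37787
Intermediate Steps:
Z(w, E) = E**2
J(X, l) = -2*X (J(X, l) = ((X*(-2))*X)/X = ((-2*X)*X)/X = (-2*X**2)/X = -2*X)
(Z(-60, -5 - 72) + J(121, -158)) + 32100 = ((-5 - 72)**2 - 2*121) + 32100 = ((-77)**2 - 242) + 32100 = (5929 - 242) + 32100 = 5687 + 32100 = 37787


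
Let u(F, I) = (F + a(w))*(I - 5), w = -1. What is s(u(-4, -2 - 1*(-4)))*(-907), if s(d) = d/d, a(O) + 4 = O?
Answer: -907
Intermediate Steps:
a(O) = -4 + O
u(F, I) = (-5 + F)*(-5 + I) (u(F, I) = (F + (-4 - 1))*(I - 5) = (F - 5)*(-5 + I) = (-5 + F)*(-5 + I))
s(d) = 1
s(u(-4, -2 - 1*(-4)))*(-907) = 1*(-907) = -907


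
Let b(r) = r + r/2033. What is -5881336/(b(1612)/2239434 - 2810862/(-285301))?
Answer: -1877906594998699644/3146052539129 ≈ -5.9691e+5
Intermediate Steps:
b(r) = 2034*r/2033 (b(r) = r + r*(1/2033) = r + r/2033 = 2034*r/2033)
-5881336/(b(1612)/2239434 - 2810862/(-285301)) = -5881336/(((2034/2033)*1612)/2239434 - 2810862/(-285301)) = -5881336/((3278808/2033)*(1/2239434) - 2810862*(-1/285301)) = -5881336/(1612/2238333 + 2810862/285301) = -5881336/6292105078258/638598643233 = -5881336*638598643233/6292105078258 = -1877906594998699644/3146052539129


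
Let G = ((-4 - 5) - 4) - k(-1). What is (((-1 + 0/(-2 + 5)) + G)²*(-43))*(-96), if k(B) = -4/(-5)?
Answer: 22604928/25 ≈ 9.0420e+5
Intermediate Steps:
k(B) = ⅘ (k(B) = -4*(-⅕) = ⅘)
G = -69/5 (G = ((-4 - 5) - 4) - 1*⅘ = (-9 - 4) - ⅘ = -13 - ⅘ = -69/5 ≈ -13.800)
(((-1 + 0/(-2 + 5)) + G)²*(-43))*(-96) = (((-1 + 0/(-2 + 5)) - 69/5)²*(-43))*(-96) = (((-1 + 0/3) - 69/5)²*(-43))*(-96) = (((-1 + (⅓)*0) - 69/5)²*(-43))*(-96) = (((-1 + 0) - 69/5)²*(-43))*(-96) = ((-1 - 69/5)²*(-43))*(-96) = ((-74/5)²*(-43))*(-96) = ((5476/25)*(-43))*(-96) = -235468/25*(-96) = 22604928/25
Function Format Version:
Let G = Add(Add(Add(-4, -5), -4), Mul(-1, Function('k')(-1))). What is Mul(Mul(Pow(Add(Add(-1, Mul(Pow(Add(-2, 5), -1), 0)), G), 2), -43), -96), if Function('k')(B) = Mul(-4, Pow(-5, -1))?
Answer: Rational(22604928, 25) ≈ 9.0420e+5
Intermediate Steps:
Function('k')(B) = Rational(4, 5) (Function('k')(B) = Mul(-4, Rational(-1, 5)) = Rational(4, 5))
G = Rational(-69, 5) (G = Add(Add(Add(-4, -5), -4), Mul(-1, Rational(4, 5))) = Add(Add(-9, -4), Rational(-4, 5)) = Add(-13, Rational(-4, 5)) = Rational(-69, 5) ≈ -13.800)
Mul(Mul(Pow(Add(Add(-1, Mul(Pow(Add(-2, 5), -1), 0)), G), 2), -43), -96) = Mul(Mul(Pow(Add(Add(-1, Mul(Pow(Add(-2, 5), -1), 0)), Rational(-69, 5)), 2), -43), -96) = Mul(Mul(Pow(Add(Add(-1, Mul(Pow(3, -1), 0)), Rational(-69, 5)), 2), -43), -96) = Mul(Mul(Pow(Add(Add(-1, Mul(Rational(1, 3), 0)), Rational(-69, 5)), 2), -43), -96) = Mul(Mul(Pow(Add(Add(-1, 0), Rational(-69, 5)), 2), -43), -96) = Mul(Mul(Pow(Add(-1, Rational(-69, 5)), 2), -43), -96) = Mul(Mul(Pow(Rational(-74, 5), 2), -43), -96) = Mul(Mul(Rational(5476, 25), -43), -96) = Mul(Rational(-235468, 25), -96) = Rational(22604928, 25)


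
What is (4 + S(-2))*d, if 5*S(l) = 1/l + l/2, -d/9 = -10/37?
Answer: 9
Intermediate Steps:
d = 90/37 (d = -(-90)/37 = -9*(-10/37) = 90/37 ≈ 2.4324)
S(l) = 1/(5*l) + l/10 (S(l) = (1/l + l/2)/5 = 1/(5*l) + l/10)
(4 + S(-2))*d = (4 + (⅒)*(2 + (-2)²)/(-2))*(90/37) = (4 + (⅒)*(-½)*(2 + 4))*(90/37) = (4 + (⅒)*(-½)*6)*(90/37) = (4 - 3/10)*(90/37) = (37/10)*(90/37) = 9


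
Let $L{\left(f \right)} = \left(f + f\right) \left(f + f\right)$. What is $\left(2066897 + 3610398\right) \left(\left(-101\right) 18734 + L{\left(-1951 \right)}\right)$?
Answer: $75698042563650$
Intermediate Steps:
$L{\left(f \right)} = 4 f^{2}$ ($L{\left(f \right)} = 2 f 2 f = 4 f^{2}$)
$\left(2066897 + 3610398\right) \left(\left(-101\right) 18734 + L{\left(-1951 \right)}\right) = \left(2066897 + 3610398\right) \left(\left(-101\right) 18734 + 4 \left(-1951\right)^{2}\right) = 5677295 \left(-1892134 + 4 \cdot 3806401\right) = 5677295 \left(-1892134 + 15225604\right) = 5677295 \cdot 13333470 = 75698042563650$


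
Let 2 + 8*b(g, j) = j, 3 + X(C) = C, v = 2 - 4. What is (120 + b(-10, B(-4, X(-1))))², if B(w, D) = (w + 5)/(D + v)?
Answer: 33028009/2304 ≈ 14335.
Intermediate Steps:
v = -2
X(C) = -3 + C
B(w, D) = (5 + w)/(-2 + D) (B(w, D) = (w + 5)/(D - 2) = (5 + w)/(-2 + D))
b(g, j) = -¼ + j/8
(120 + b(-10, B(-4, X(-1))))² = (120 + (-¼ + ((5 - 4)/(-2 + (-3 - 1)))/8))² = (120 + (-¼ + (1/(-2 - 4))/8))² = (120 + (-¼ + (1/(-6))/8))² = (120 + (-¼ + (-⅙*1)/8))² = (120 + (-¼ + (⅛)*(-⅙)))² = (120 + (-¼ - 1/48))² = (120 - 13/48)² = (5747/48)² = 33028009/2304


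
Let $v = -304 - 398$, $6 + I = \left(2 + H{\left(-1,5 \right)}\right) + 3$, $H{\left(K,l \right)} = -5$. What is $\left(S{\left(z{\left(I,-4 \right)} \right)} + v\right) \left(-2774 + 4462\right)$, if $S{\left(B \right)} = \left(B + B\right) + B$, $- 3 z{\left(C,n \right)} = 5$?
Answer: $-1193416$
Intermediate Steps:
$I = -6$ ($I = -6 + \left(\left(2 - 5\right) + 3\right) = -6 + \left(-3 + 3\right) = -6 + 0 = -6$)
$z{\left(C,n \right)} = - \frac{5}{3}$ ($z{\left(C,n \right)} = \left(- \frac{1}{3}\right) 5 = - \frac{5}{3}$)
$S{\left(B \right)} = 3 B$ ($S{\left(B \right)} = 2 B + B = 3 B$)
$v = -702$
$\left(S{\left(z{\left(I,-4 \right)} \right)} + v\right) \left(-2774 + 4462\right) = \left(3 \left(- \frac{5}{3}\right) - 702\right) \left(-2774 + 4462\right) = \left(-5 - 702\right) 1688 = \left(-707\right) 1688 = -1193416$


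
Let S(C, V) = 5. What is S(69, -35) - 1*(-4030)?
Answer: 4035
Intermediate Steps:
S(69, -35) - 1*(-4030) = 5 - 1*(-4030) = 5 + 4030 = 4035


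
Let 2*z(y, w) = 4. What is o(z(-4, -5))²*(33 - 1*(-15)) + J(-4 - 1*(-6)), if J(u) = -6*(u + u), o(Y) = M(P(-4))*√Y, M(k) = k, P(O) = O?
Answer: 1512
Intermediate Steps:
z(y, w) = 2 (z(y, w) = (½)*4 = 2)
o(Y) = -4*√Y
J(u) = -12*u
o(z(-4, -5))²*(33 - 1*(-15)) + J(-4 - 1*(-6)) = (-4*√2)²*(33 - 1*(-15)) - 12*(-4 - 1*(-6)) = 32*(33 + 15) - 12*(-4 + 6) = 32*48 - 12*2 = 1536 - 24 = 1512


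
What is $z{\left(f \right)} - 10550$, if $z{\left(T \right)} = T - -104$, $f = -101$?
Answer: $-10547$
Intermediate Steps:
$z{\left(T \right)} = 104 + T$ ($z{\left(T \right)} = T + 104 = 104 + T$)
$z{\left(f \right)} - 10550 = \left(104 - 101\right) - 10550 = 3 - 10550 = -10547$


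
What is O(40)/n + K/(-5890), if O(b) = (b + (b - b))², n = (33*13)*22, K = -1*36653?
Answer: 177677507/27794910 ≈ 6.3924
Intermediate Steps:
K = -36653
n = 9438 (n = 429*22 = 9438)
O(b) = b² (O(b) = (b + 0)² = b²)
O(40)/n + K/(-5890) = 40²/9438 - 36653/(-5890) = 1600*(1/9438) - 36653*(-1/5890) = 800/4719 + 36653/5890 = 177677507/27794910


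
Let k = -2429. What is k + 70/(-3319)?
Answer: -8061921/3319 ≈ -2429.0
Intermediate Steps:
k + 70/(-3319) = -2429 + 70/(-3319) = -2429 + 70*(-1/3319) = -2429 - 70/3319 = -8061921/3319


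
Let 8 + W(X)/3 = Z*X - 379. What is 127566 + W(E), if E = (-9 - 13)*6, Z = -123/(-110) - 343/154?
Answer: 634221/5 ≈ 1.2684e+5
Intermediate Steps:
Z = -61/55 (Z = -123*(-1/110) - 343*1/154 = 123/110 - 49/22 = -61/55 ≈ -1.1091)
E = -132 (E = -22*6 = -132)
W(X) = -1161 - 183*X/55 (W(X) = -24 + 3*(-61*X/55 - 379) = -24 + 3*(-379 - 61*X/55) = -24 + (-1137 - 183*X/55) = -1161 - 183*X/55)
127566 + W(E) = 127566 + (-1161 - 183/55*(-132)) = 127566 + (-1161 + 2196/5) = 127566 - 3609/5 = 634221/5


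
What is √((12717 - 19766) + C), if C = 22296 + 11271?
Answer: √26518 ≈ 162.84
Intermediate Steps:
C = 33567
√((12717 - 19766) + C) = √((12717 - 19766) + 33567) = √(-7049 + 33567) = √26518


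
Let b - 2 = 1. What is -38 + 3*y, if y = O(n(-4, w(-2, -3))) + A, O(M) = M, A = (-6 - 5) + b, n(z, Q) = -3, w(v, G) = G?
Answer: -71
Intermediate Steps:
b = 3 (b = 2 + 1 = 3)
A = -8 (A = (-6 - 5) + 3 = -11 + 3 = -8)
y = -11 (y = -3 - 8 = -11)
-38 + 3*y = -38 + 3*(-11) = -38 - 33 = -71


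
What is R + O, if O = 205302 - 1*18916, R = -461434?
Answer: -275048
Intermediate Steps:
O = 186386 (O = 205302 - 18916 = 186386)
R + O = -461434 + 186386 = -275048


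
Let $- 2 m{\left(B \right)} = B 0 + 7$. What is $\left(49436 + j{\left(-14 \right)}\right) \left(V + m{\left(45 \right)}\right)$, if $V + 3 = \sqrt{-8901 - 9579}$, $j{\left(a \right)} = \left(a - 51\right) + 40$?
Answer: $- \frac{642343}{2} + 197644 i \sqrt{1155} \approx -3.2117 \cdot 10^{5} + 6.717 \cdot 10^{6} i$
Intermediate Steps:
$j{\left(a \right)} = -11 + a$ ($j{\left(a \right)} = \left(-51 + a\right) + 40 = -11 + a$)
$m{\left(B \right)} = - \frac{7}{2}$ ($m{\left(B \right)} = - \frac{B 0 + 7}{2} = - \frac{0 + 7}{2} = \left(- \frac{1}{2}\right) 7 = - \frac{7}{2}$)
$V = -3 + 4 i \sqrt{1155}$ ($V = -3 + \sqrt{-8901 - 9579} = -3 + \sqrt{-18480} = -3 + 4 i \sqrt{1155} \approx -3.0 + 135.94 i$)
$\left(49436 + j{\left(-14 \right)}\right) \left(V + m{\left(45 \right)}\right) = \left(49436 - 25\right) \left(\left(-3 + 4 i \sqrt{1155}\right) - \frac{7}{2}\right) = \left(49436 - 25\right) \left(- \frac{13}{2} + 4 i \sqrt{1155}\right) = 49411 \left(- \frac{13}{2} + 4 i \sqrt{1155}\right) = - \frac{642343}{2} + 197644 i \sqrt{1155}$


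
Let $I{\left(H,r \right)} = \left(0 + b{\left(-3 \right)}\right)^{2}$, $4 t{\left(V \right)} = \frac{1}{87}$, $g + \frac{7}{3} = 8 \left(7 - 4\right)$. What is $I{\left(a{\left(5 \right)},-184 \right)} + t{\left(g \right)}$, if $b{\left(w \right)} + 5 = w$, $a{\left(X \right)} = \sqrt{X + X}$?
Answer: $\frac{22273}{348} \approx 64.003$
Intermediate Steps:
$a{\left(X \right)} = \sqrt{2} \sqrt{X}$ ($a{\left(X \right)} = \sqrt{2 X} = \sqrt{2} \sqrt{X}$)
$b{\left(w \right)} = -5 + w$
$g = \frac{65}{3}$ ($g = - \frac{7}{3} + 8 \left(7 - 4\right) = - \frac{7}{3} + 8 \cdot 3 = - \frac{7}{3} + 24 = \frac{65}{3} \approx 21.667$)
$t{\left(V \right)} = \frac{1}{348}$ ($t{\left(V \right)} = \frac{1}{4 \cdot 87} = \frac{1}{4} \cdot \frac{1}{87} = \frac{1}{348}$)
$I{\left(H,r \right)} = 64$ ($I{\left(H,r \right)} = \left(0 - 8\right)^{2} = \left(-8\right)^{2} = 64$)
$I{\left(a{\left(5 \right)},-184 \right)} + t{\left(g \right)} = 64 + \frac{1}{348} = \frac{22273}{348}$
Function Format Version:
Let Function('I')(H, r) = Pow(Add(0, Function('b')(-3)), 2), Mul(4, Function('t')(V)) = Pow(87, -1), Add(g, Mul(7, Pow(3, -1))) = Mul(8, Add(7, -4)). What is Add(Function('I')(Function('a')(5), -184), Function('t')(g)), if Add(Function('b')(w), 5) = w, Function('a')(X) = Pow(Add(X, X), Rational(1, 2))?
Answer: Rational(22273, 348) ≈ 64.003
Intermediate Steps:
Function('a')(X) = Mul(Pow(2, Rational(1, 2)), Pow(X, Rational(1, 2))) (Function('a')(X) = Pow(Mul(2, X), Rational(1, 2)) = Mul(Pow(2, Rational(1, 2)), Pow(X, Rational(1, 2))))
Function('b')(w) = Add(-5, w)
g = Rational(65, 3) (g = Add(Rational(-7, 3), Mul(8, Add(7, -4))) = Add(Rational(-7, 3), Mul(8, 3)) = Add(Rational(-7, 3), 24) = Rational(65, 3) ≈ 21.667)
Function('t')(V) = Rational(1, 348) (Function('t')(V) = Mul(Rational(1, 4), Pow(87, -1)) = Mul(Rational(1, 4), Rational(1, 87)) = Rational(1, 348))
Function('I')(H, r) = 64 (Function('I')(H, r) = Pow(Add(0, Add(-5, -3)), 2) = Pow(Add(0, -8), 2) = Pow(-8, 2) = 64)
Add(Function('I')(Function('a')(5), -184), Function('t')(g)) = Add(64, Rational(1, 348)) = Rational(22273, 348)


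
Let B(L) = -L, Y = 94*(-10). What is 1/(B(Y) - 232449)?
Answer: -1/231509 ≈ -4.3195e-6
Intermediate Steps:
Y = -940
1/(B(Y) - 232449) = 1/(-1*(-940) - 232449) = 1/(940 - 232449) = 1/(-231509) = -1/231509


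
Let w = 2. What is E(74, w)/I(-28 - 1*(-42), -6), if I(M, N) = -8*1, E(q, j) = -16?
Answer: 2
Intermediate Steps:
I(M, N) = -8
E(74, w)/I(-28 - 1*(-42), -6) = -16/(-8) = -16*(-⅛) = 2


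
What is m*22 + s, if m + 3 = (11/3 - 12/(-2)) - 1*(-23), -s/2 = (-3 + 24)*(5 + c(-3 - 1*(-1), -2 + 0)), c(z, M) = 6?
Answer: 572/3 ≈ 190.67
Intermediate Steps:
s = -462 (s = -2*(-3 + 24)*(5 + 6) = -42*11 = -2*231 = -462)
m = 89/3 (m = -3 + ((11/3 - 12/(-2)) - 1*(-23)) = -3 + ((11*(⅓) - 12*(-½)) + 23) = -3 + ((11/3 + 6) + 23) = -3 + (29/3 + 23) = -3 + 98/3 = 89/3 ≈ 29.667)
m*22 + s = (89/3)*22 - 462 = 1958/3 - 462 = 572/3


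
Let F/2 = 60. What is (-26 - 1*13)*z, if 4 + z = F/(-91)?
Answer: 1452/7 ≈ 207.43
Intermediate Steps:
F = 120 (F = 2*60 = 120)
z = -484/91 (z = -4 + 120/(-91) = -4 + 120*(-1/91) = -4 - 120/91 = -484/91 ≈ -5.3187)
(-26 - 1*13)*z = (-26 - 1*13)*(-484/91) = (-26 - 13)*(-484/91) = -39*(-484/91) = 1452/7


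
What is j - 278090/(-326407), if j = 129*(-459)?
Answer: -19326606787/326407 ≈ -59210.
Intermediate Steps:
j = -59211
j - 278090/(-326407) = -59211 - 278090/(-326407) = -59211 - 278090*(-1)/326407 = -59211 - 1*(-278090/326407) = -59211 + 278090/326407 = -19326606787/326407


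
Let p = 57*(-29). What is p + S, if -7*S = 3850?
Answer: -2203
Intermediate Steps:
S = -550 (S = -⅐*3850 = -550)
p = -1653
p + S = -1653 - 550 = -2203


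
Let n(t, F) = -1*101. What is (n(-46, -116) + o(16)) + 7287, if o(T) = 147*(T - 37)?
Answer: 4099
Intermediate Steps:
n(t, F) = -101
o(T) = -5439 + 147*T (o(T) = 147*(-37 + T) = -5439 + 147*T)
(n(-46, -116) + o(16)) + 7287 = (-101 + (-5439 + 147*16)) + 7287 = (-101 + (-5439 + 2352)) + 7287 = (-101 - 3087) + 7287 = -3188 + 7287 = 4099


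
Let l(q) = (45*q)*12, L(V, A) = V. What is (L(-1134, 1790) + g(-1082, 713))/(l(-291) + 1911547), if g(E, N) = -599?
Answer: -1733/1754407 ≈ -0.00098780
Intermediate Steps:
l(q) = 540*q
(L(-1134, 1790) + g(-1082, 713))/(l(-291) + 1911547) = (-1134 - 599)/(540*(-291) + 1911547) = -1733/(-157140 + 1911547) = -1733/1754407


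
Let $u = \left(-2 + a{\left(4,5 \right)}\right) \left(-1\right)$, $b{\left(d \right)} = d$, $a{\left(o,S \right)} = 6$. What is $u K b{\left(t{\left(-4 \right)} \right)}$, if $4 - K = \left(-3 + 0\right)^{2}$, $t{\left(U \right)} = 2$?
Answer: $40$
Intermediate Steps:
$K = -5$ ($K = 4 - \left(-3 + 0\right)^{2} = 4 - \left(-3\right)^{2} = 4 - 9 = -5$)
$u = -4$ ($u = \left(-2 + 6\right) \left(-1\right) = 4 \left(-1\right) = -4$)
$u K b{\left(t{\left(-4 \right)} \right)} = \left(-4\right) \left(-5\right) 2 = 20 \cdot 2 = 40$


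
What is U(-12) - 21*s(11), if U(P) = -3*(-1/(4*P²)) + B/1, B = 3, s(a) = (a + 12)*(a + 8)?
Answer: -1761407/192 ≈ -9174.0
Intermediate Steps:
s(a) = (8 + a)*(12 + a) (s(a) = (12 + a)*(8 + a) = (8 + a)*(12 + a))
U(P) = 3 + 3/(4*P²) (U(P) = -3*(-1/(4*P²)) + 3/1 = -3*(-1/(4*P²)) + 3*1 = -3*(-1/(4*P²)) + 3 = -(-3)/(4*P²) + 3 = 3/(4*P²) + 3 = 3 + 3/(4*P²))
U(-12) - 21*s(11) = (3 + (¾)/(-12)²) - 21*(96 + 11² + 20*11) = (3 + (¾)*(1/144)) - 21*(96 + 121 + 220) = (3 + 1/192) - 21*437 = 577/192 - 9177 = -1761407/192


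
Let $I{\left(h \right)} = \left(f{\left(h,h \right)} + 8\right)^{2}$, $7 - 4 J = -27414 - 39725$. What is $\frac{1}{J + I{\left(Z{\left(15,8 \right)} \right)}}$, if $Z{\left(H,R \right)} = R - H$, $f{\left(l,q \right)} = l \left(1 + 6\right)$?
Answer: $\frac{2}{36935} \approx 5.4149 \cdot 10^{-5}$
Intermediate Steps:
$f{\left(l,q \right)} = 7 l$ ($f{\left(l,q \right)} = l 7 = 7 l$)
$J = \frac{33573}{2}$ ($J = \frac{7}{4} - \frac{-27414 - 39725}{4} = \frac{7}{4} - - \frac{67139}{4} = \frac{7}{4} + \frac{67139}{4} = \frac{33573}{2} \approx 16787.0$)
$I{\left(h \right)} = \left(8 + 7 h\right)^{2}$ ($I{\left(h \right)} = \left(7 h + 8\right)^{2} = \left(8 + 7 h\right)^{2}$)
$\frac{1}{J + I{\left(Z{\left(15,8 \right)} \right)}} = \frac{1}{\frac{33573}{2} + \left(8 + 7 \left(8 - 15\right)\right)^{2}} = \frac{1}{\frac{33573}{2} + \left(8 + 7 \left(-7\right)\right)^{2}} = \frac{1}{\frac{33573}{2} + \left(8 - 49\right)^{2}} = \frac{1}{\frac{33573}{2} + \left(-41\right)^{2}} = \frac{1}{\frac{33573}{2} + 1681} = \frac{1}{\frac{36935}{2}} = \frac{2}{36935}$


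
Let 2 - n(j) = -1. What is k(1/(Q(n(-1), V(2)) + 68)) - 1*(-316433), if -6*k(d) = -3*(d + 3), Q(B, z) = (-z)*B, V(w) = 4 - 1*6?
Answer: 46832307/148 ≈ 3.1643e+5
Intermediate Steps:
V(w) = -2 (V(w) = 4 - 6 = -2)
n(j) = 3 (n(j) = 2 - 1*(-1) = 2 + 1 = 3)
Q(B, z) = -B*z
k(d) = 3/2 + d/2 (k(d) = -(-1)*(d + 3)/2 = -(-1)*(3 + d)/2 = -(-9 - 3*d)/6 = 3/2 + d/2)
k(1/(Q(n(-1), V(2)) + 68)) - 1*(-316433) = (3/2 + 1/(2*(-1*3*(-2) + 68))) - 1*(-316433) = (3/2 + 1/(2*(6 + 68))) + 316433 = (3/2 + (½)/74) + 316433 = (3/2 + (½)*(1/74)) + 316433 = (3/2 + 1/148) + 316433 = 223/148 + 316433 = 46832307/148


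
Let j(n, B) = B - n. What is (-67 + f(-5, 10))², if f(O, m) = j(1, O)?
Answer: 5329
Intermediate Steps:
f(O, m) = -1 + O (f(O, m) = O - 1*1 = O - 1 = -1 + O)
(-67 + f(-5, 10))² = (-67 + (-1 - 5))² = (-67 - 6)² = (-73)² = 5329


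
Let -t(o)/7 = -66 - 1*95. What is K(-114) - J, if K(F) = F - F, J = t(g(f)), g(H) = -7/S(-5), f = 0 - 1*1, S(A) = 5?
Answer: -1127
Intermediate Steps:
f = -1 (f = 0 - 1 = -1)
g(H) = -7/5
t(o) = 1127 (t(o) = -7*(-66 - 1*95) = -7*(-66 - 95) = -7*(-161) = 1127)
J = 1127
K(F) = 0
K(-114) - J = 0 - 1*1127 = 0 - 1127 = -1127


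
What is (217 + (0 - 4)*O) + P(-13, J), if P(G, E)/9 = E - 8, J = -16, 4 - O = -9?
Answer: -51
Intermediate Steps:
O = 13 (O = 4 - 1*(-9) = 4 + 9 = 13)
P(G, E) = -72 + 9*E (P(G, E) = 9*(E - 8) = 9*(-8 + E) = -72 + 9*E)
(217 + (0 - 4)*O) + P(-13, J) = (217 + (0 - 4)*13) + (-72 + 9*(-16)) = (217 - 4*13) + (-72 - 144) = (217 - 52) - 216 = 165 - 216 = -51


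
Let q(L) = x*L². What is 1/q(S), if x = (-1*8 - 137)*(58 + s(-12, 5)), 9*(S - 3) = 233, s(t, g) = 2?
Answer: -27/196040000 ≈ -1.3773e-7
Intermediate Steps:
S = 260/9 (S = 3 + (⅑)*233 = 3 + 233/9 = 260/9 ≈ 28.889)
x = -8700 (x = (-1*8 - 137)*(58 + 2) = (-8 - 137)*60 = -145*60 = -8700)
q(L) = -8700*L²
1/q(S) = 1/(-8700*(260/9)²) = 1/(-8700*67600/81) = 1/(-196040000/27) = -27/196040000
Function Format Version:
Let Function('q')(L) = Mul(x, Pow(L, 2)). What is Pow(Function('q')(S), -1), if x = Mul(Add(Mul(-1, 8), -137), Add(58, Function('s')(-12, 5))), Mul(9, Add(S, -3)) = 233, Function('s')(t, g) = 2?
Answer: Rational(-27, 196040000) ≈ -1.3773e-7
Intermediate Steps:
S = Rational(260, 9) (S = Add(3, Mul(Rational(1, 9), 233)) = Add(3, Rational(233, 9)) = Rational(260, 9) ≈ 28.889)
x = -8700 (x = Mul(Add(Mul(-1, 8), -137), Add(58, 2)) = Mul(Add(-8, -137), 60) = Mul(-145, 60) = -8700)
Function('q')(L) = Mul(-8700, Pow(L, 2))
Pow(Function('q')(S), -1) = Pow(Mul(-8700, Pow(Rational(260, 9), 2)), -1) = Pow(Mul(-8700, Rational(67600, 81)), -1) = Pow(Rational(-196040000, 27), -1) = Rational(-27, 196040000)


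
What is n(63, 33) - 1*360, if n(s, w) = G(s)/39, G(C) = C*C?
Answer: -3357/13 ≈ -258.23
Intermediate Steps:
G(C) = C²
n(s, w) = s²/39
n(63, 33) - 1*360 = (1/39)*63² - 1*360 = (1/39)*3969 - 360 = 1323/13 - 360 = -3357/13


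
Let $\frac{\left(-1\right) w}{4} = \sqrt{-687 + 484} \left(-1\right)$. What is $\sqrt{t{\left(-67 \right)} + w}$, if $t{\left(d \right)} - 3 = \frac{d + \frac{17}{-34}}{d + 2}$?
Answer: $\frac{\sqrt{2730 + 2704 i \sqrt{203}}}{26} \approx 5.5305 + 5.1525 i$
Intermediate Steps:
$t{\left(d \right)} = 3 + \frac{- \frac{1}{2} + d}{2 + d}$ ($t{\left(d \right)} = 3 + \frac{d + \frac{17}{-34}}{d + 2} = 3 + \frac{d + 17 \left(- \frac{1}{34}\right)}{2 + d} = 3 + \frac{d - \frac{1}{2}}{2 + d} = 3 + \frac{- \frac{1}{2} + d}{2 + d}$)
$w = 4 i \sqrt{203}$ ($w = - 4 \sqrt{-687 + 484} \left(-1\right) = - 4 \sqrt{-203} \left(-1\right) = - 4 i \sqrt{203} \left(-1\right) = - 4 \left(- i \sqrt{203}\right) = 4 i \sqrt{203} \approx 56.991 i$)
$\sqrt{t{\left(-67 \right)} + w} = \sqrt{\frac{11 + 8 \left(-67\right)}{2 \left(2 - 67\right)} + 4 i \sqrt{203}} = \sqrt{\frac{11 - 536}{2 \left(-65\right)} + 4 i \sqrt{203}} = \sqrt{\frac{1}{2} \left(- \frac{1}{65}\right) \left(-525\right) + 4 i \sqrt{203}} = \sqrt{\frac{105}{26} + 4 i \sqrt{203}}$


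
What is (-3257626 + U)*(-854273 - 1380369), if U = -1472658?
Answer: 10570491298328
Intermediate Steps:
(-3257626 + U)*(-854273 - 1380369) = (-3257626 - 1472658)*(-854273 - 1380369) = -4730284*(-2234642) = 10570491298328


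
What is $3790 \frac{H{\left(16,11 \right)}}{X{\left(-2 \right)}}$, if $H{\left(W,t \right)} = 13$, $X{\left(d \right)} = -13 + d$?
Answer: $- \frac{9854}{3} \approx -3284.7$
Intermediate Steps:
$3790 \frac{H{\left(16,11 \right)}}{X{\left(-2 \right)}} = 3790 \frac{13}{-13 - 2} = 3790 \frac{13}{-15} = 3790 \cdot 13 \left(- \frac{1}{15}\right) = 3790 \left(- \frac{13}{15}\right) = - \frac{9854}{3}$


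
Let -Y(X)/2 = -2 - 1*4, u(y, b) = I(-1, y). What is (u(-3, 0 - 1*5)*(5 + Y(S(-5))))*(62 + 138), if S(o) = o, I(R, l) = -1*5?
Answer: -17000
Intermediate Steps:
I(R, l) = -5
u(y, b) = -5
Y(X) = 12 (Y(X) = -2*(-2 - 1*4) = -2*(-2 - 4) = -2*(-6) = 12)
(u(-3, 0 - 1*5)*(5 + Y(S(-5))))*(62 + 138) = (-5*(5 + 12))*(62 + 138) = -5*17*200 = -85*200 = -17000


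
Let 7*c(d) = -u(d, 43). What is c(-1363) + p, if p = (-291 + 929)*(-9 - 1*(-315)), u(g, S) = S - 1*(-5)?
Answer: 1366548/7 ≈ 1.9522e+5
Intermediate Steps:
u(g, S) = 5 + S (u(g, S) = S + 5 = 5 + S)
p = 195228 (p = 638*(-9 + 315) = 638*306 = 195228)
c(d) = -48/7 (c(d) = (-(5 + 43))/7 = (-1*48)/7 = (1/7)*(-48) = -48/7)
c(-1363) + p = -48/7 + 195228 = 1366548/7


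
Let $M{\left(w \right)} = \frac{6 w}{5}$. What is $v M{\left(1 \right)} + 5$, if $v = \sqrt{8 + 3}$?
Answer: $5 + \frac{6 \sqrt{11}}{5} \approx 8.9799$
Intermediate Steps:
$M{\left(w \right)} = \frac{6 w}{5}$ ($M{\left(w \right)} = 6 w \frac{1}{5} = \frac{6 w}{5}$)
$v = \sqrt{11} \approx 3.3166$
$v M{\left(1 \right)} + 5 = \sqrt{11} \cdot \frac{6}{5} \cdot 1 + 5 = \sqrt{11} \cdot \frac{6}{5} + 5 = \frac{6 \sqrt{11}}{5} + 5 = 5 + \frac{6 \sqrt{11}}{5}$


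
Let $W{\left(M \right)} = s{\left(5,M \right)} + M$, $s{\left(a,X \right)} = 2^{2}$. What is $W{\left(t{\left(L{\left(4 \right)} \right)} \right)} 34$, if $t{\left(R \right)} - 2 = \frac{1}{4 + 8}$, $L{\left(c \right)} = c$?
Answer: $\frac{1241}{6} \approx 206.83$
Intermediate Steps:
$t{\left(R \right)} = \frac{25}{12}$ ($t{\left(R \right)} = 2 + \frac{1}{4 + 8} = 2 + \frac{1}{12} = \frac{25}{12}$)
$s{\left(a,X \right)} = 4$
$W{\left(M \right)} = 4 + M$
$W{\left(t{\left(L{\left(4 \right)} \right)} \right)} 34 = \left(4 + \frac{25}{12}\right) 34 = \frac{73}{12} \cdot 34 = \frac{1241}{6}$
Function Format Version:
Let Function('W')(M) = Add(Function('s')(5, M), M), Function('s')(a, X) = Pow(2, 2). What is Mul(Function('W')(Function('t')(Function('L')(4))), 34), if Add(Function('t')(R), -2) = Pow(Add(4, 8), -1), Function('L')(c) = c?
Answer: Rational(1241, 6) ≈ 206.83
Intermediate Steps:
Function('t')(R) = Rational(25, 12) (Function('t')(R) = Add(2, Pow(Add(4, 8), -1)) = Add(2, Pow(12, -1)) = Add(2, Rational(1, 12)) = Rational(25, 12))
Function('s')(a, X) = 4
Function('W')(M) = Add(4, M)
Mul(Function('W')(Function('t')(Function('L')(4))), 34) = Mul(Add(4, Rational(25, 12)), 34) = Mul(Rational(73, 12), 34) = Rational(1241, 6)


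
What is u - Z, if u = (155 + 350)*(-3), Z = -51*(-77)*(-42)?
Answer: 163419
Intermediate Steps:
Z = -164934 (Z = 3927*(-42) = -164934)
u = -1515 (u = 505*(-3) = -1515)
u - Z = -1515 - 1*(-164934) = -1515 + 164934 = 163419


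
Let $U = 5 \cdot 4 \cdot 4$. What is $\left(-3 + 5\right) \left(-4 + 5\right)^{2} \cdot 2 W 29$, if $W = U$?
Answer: $9280$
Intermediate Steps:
$U = 80$ ($U = 20 \cdot 4 = 80$)
$W = 80$
$\left(-3 + 5\right) \left(-4 + 5\right)^{2} \cdot 2 W 29 = \left(-3 + 5\right) \left(-4 + 5\right)^{2} \cdot 2 \cdot 80 \cdot 29 = 2 \cdot 1^{2} \cdot 2 \cdot 80 \cdot 29 = 2 \cdot 1 \cdot 2 \cdot 80 \cdot 29 = 2 \cdot 2 \cdot 80 \cdot 29 = 4 \cdot 80 \cdot 29 = 320 \cdot 29 = 9280$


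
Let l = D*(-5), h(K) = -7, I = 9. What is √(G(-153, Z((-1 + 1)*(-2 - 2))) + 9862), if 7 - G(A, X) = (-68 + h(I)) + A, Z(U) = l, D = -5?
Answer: √10097 ≈ 100.48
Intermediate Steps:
l = 25 (l = -5*(-5) = 25)
Z(U) = 25
G(A, X) = 82 - A (G(A, X) = 7 - ((-68 - 7) + A) = 7 - (-75 + A) = 7 + (75 - A) = 82 - A)
√(G(-153, Z((-1 + 1)*(-2 - 2))) + 9862) = √((82 - 1*(-153)) + 9862) = √((82 + 153) + 9862) = √(235 + 9862) = √10097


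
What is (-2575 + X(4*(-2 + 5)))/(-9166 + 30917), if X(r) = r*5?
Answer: -2515/21751 ≈ -0.11563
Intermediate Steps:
X(r) = 5*r
(-2575 + X(4*(-2 + 5)))/(-9166 + 30917) = (-2575 + 5*(4*(-2 + 5)))/(-9166 + 30917) = (-2575 + 5*(4*3))/21751 = (-2575 + 5*12)*(1/21751) = (-2575 + 60)*(1/21751) = -2515*1/21751 = -2515/21751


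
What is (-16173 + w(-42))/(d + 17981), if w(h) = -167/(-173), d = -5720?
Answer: -2797762/2121153 ≈ -1.3190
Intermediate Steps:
w(h) = 167/173 (w(h) = -167*(-1/173) = 167/173)
(-16173 + w(-42))/(d + 17981) = (-16173 + 167/173)/(-5720 + 17981) = -2797762/173/12261 = -2797762/173*1/12261 = -2797762/2121153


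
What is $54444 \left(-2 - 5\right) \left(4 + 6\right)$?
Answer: $-3811080$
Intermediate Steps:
$54444 \left(-2 - 5\right) \left(4 + 6\right) = 54444 \left(\left(-7\right) 10\right) = 54444 \left(-70\right) = -3811080$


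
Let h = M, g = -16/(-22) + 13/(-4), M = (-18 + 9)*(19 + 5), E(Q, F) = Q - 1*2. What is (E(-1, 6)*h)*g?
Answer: -17982/11 ≈ -1634.7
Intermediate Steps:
E(Q, F) = -2 + Q (E(Q, F) = Q - 2 = -2 + Q)
M = -216 (M = -9*24 = -216)
g = -111/44 (g = -16*(-1/22) + 13*(-¼) = 8/11 - 13/4 = -111/44 ≈ -2.5227)
h = -216
(E(-1, 6)*h)*g = ((-2 - 1)*(-216))*(-111/44) = -3*(-216)*(-111/44) = 648*(-111/44) = -17982/11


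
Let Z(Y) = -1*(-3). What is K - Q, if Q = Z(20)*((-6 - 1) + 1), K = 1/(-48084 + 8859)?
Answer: 706049/39225 ≈ 18.000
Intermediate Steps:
Z(Y) = 3
K = -1/39225 (K = 1/(-39225) = -1/39225 ≈ -2.5494e-5)
Q = -18 (Q = 3*((-6 - 1) + 1) = 3*(-7 + 1) = 3*(-6) = -18)
K - Q = -1/39225 - 1*(-18) = -1/39225 + 18 = 706049/39225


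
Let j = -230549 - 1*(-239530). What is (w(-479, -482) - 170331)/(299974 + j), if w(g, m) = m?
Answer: -170813/308955 ≈ -0.55287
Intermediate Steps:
j = 8981 (j = -230549 + 239530 = 8981)
(w(-479, -482) - 170331)/(299974 + j) = (-482 - 170331)/(299974 + 8981) = -170813/308955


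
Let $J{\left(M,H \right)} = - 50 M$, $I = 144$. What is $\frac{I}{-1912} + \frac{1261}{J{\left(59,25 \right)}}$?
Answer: $- \frac{354479}{705050} \approx -0.50277$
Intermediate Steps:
$\frac{I}{-1912} + \frac{1261}{J{\left(59,25 \right)}} = \frac{144}{-1912} + \frac{1261}{\left(-50\right) 59} = 144 \left(- \frac{1}{1912}\right) + \frac{1261}{-2950} = - \frac{18}{239} + 1261 \left(- \frac{1}{2950}\right) = - \frac{18}{239} - \frac{1261}{2950} = - \frac{354479}{705050}$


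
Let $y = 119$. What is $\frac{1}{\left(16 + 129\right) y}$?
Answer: $\frac{1}{17255} \approx 5.7954 \cdot 10^{-5}$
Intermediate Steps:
$\frac{1}{\left(16 + 129\right) y} = \frac{1}{\left(16 + 129\right) 119} = \frac{1}{145 \cdot 119} = \frac{1}{17255}$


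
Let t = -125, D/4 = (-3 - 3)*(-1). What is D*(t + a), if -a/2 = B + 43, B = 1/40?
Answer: -25326/5 ≈ -5065.2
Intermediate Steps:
D = 24 (D = 4*((-3 - 3)*(-1)) = 4*(-6*(-1)) = 4*6 = 24)
B = 1/40 ≈ 0.025000
a = -1721/20 (a = -2*(1/40 + 43) = -2*1721/40 = -1721/20 ≈ -86.050)
D*(t + a) = 24*(-125 - 1721/20) = 24*(-4221/20) = -25326/5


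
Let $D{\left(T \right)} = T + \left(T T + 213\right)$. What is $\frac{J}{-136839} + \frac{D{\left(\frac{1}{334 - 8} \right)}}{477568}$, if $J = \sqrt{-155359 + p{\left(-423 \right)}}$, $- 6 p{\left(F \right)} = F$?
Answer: $\frac{22637115}{50754016768} - \frac{i \sqrt{621154}}{273678} \approx 0.00044602 - 0.0028798 i$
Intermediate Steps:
$p{\left(F \right)} = - \frac{F}{6}$
$J = \frac{i \sqrt{621154}}{2}$ ($J = \sqrt{-155359 - - \frac{141}{2}} = \sqrt{-155359 + \frac{141}{2}} = \sqrt{- \frac{310577}{2}} = \frac{i \sqrt{621154}}{2} \approx 394.07 i$)
$D{\left(T \right)} = 213 + T + T^{2}$ ($D{\left(T \right)} = T + \left(T^{2} + 213\right) = T + \left(213 + T^{2}\right) = 213 + T + T^{2}$)
$\frac{J}{-136839} + \frac{D{\left(\frac{1}{334 - 8} \right)}}{477568} = \frac{\frac{1}{2} i \sqrt{621154}}{-136839} + \frac{213 + \frac{1}{334 - 8} + \left(\frac{1}{334 - 8}\right)^{2}}{477568} = \frac{i \sqrt{621154}}{2} \left(- \frac{1}{136839}\right) + \left(213 + \frac{1}{326} + \left(\frac{1}{326}\right)^{2}\right) \frac{1}{477568} = - \frac{i \sqrt{621154}}{273678} + \left(213 + \frac{1}{326} + \left(\frac{1}{326}\right)^{2}\right) \frac{1}{477568} = - \frac{i \sqrt{621154}}{273678} + \left(213 + \frac{1}{326} + \frac{1}{106276}\right) \frac{1}{477568} = - \frac{i \sqrt{621154}}{273678} + \frac{22637115}{106276} \cdot \frac{1}{477568} = - \frac{i \sqrt{621154}}{273678} + \frac{22637115}{50754016768} = \frac{22637115}{50754016768} - \frac{i \sqrt{621154}}{273678}$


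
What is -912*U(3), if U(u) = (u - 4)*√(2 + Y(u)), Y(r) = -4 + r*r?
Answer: 912*√7 ≈ 2412.9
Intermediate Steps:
Y(r) = -4 + r²
U(u) = √(-2 + u²)*(-4 + u) (U(u) = (u - 4)*√(2 + (-4 + u²)) = (-4 + u)*√(-2 + u²) = √(-2 + u²)*(-4 + u))
-912*U(3) = -912*√(-2 + 3²)*(-4 + 3) = -912*√(-2 + 9)*(-1) = -912*√7*(-1) = -(-912)*√7 = 912*√7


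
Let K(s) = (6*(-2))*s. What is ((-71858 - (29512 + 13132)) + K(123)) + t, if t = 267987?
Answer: 152009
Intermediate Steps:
K(s) = -12*s
((-71858 - (29512 + 13132)) + K(123)) + t = ((-71858 - (29512 + 13132)) - 12*123) + 267987 = ((-71858 - 1*42644) - 1476) + 267987 = ((-71858 - 42644) - 1476) + 267987 = (-114502 - 1476) + 267987 = -115978 + 267987 = 152009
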